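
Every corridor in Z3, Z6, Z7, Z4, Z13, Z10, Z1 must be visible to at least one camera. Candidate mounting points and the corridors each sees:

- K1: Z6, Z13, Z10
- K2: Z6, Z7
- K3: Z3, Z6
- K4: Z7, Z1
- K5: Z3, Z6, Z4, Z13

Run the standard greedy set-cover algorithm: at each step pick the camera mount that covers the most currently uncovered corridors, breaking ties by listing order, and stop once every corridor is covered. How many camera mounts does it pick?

Pick 1: K5 covers 4 new corridors (Z3, Z6, Z4, Z13).
Pick 2: K4 covers 2 new corridors (Z7, Z1).
Pick 3: K1 covers 1 new corridors (Z10).
Greedy uses 3 camera mounts.

3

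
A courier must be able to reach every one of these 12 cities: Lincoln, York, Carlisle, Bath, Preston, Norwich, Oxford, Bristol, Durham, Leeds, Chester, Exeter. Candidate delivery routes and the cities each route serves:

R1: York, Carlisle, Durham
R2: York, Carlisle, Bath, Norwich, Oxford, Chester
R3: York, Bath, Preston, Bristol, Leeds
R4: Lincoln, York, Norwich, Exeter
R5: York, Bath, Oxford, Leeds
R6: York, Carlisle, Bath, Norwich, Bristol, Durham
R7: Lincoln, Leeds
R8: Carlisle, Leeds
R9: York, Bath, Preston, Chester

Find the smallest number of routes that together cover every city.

R1, R2, R3, R4 together cover {Lincoln, York, Carlisle, Bath, Preston, Norwich, Oxford, Bristol, Durham, Leeds, Chester, Exeter} — every city.
No 3 of the 9 routes cover everything (all 84 triples fall short), so 4 is minimum.

4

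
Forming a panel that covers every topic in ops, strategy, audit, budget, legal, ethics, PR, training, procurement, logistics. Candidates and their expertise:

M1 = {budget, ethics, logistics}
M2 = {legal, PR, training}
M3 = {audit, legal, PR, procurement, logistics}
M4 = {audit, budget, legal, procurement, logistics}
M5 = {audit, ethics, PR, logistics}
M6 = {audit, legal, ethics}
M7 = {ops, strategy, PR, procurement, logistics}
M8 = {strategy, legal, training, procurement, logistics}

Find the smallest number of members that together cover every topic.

4

M1, M2, M3, M7 together cover {ops, strategy, audit, budget, legal, ethics, PR, training, procurement, logistics} — every topic.
No 3 of the 8 members cover everything (all 56 triples fall short), so 4 is minimum.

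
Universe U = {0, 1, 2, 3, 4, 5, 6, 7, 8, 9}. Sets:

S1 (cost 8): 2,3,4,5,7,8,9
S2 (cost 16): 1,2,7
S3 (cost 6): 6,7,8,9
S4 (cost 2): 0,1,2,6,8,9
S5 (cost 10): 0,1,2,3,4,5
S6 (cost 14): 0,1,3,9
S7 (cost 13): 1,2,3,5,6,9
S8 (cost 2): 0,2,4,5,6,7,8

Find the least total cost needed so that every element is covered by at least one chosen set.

S1, S4 cover every element at cost 8 + 2 = 10.
Any cover uses at least 2 sets; among all covering selections none totals below 10.

10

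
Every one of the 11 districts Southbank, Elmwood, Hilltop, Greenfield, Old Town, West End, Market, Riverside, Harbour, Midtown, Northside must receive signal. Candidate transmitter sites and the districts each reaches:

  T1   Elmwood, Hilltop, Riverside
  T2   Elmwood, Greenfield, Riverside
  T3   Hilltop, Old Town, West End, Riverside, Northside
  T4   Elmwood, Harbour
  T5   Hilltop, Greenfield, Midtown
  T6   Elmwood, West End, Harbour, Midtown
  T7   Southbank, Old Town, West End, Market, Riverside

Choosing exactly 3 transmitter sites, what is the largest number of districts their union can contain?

10

Choosing T3, T6, T7 covers {Southbank, Elmwood, Hilltop, Old Town, West End, Market, Riverside, Harbour, Midtown, Northside} — 10 districts.
No choice of 3 transmitter sites does better; here Greenfield is left uncovered.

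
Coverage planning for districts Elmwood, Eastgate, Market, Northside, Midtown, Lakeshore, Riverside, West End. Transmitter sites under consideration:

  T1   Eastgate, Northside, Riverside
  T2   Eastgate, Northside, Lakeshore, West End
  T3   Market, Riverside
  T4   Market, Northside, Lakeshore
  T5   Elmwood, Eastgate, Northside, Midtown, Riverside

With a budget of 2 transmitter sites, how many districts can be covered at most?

Choosing T2, T5 covers {Elmwood, Eastgate, Northside, Midtown, Lakeshore, Riverside, West End} — 7 districts.
No choice of 2 transmitter sites does better; here Market is left uncovered.

7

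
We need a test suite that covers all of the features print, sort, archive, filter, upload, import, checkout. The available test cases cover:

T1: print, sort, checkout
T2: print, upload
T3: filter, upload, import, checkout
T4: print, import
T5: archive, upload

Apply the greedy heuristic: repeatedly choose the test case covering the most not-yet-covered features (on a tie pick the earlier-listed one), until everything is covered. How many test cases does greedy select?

Pick 1: T3 covers 4 new features (filter, upload, import, checkout).
Pick 2: T1 covers 2 new features (print, sort).
Pick 3: T5 covers 1 new features (archive).
Greedy uses 3 test cases.

3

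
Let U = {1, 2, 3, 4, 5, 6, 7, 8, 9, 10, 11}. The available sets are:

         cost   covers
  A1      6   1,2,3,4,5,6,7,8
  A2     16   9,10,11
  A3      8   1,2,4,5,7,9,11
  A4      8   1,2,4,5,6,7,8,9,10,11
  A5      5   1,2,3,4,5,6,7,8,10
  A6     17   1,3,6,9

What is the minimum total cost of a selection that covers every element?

13

A3, A5 cover every element at cost 8 + 5 = 13.
Any cover uses at least 2 sets; among all covering selections none totals below 13.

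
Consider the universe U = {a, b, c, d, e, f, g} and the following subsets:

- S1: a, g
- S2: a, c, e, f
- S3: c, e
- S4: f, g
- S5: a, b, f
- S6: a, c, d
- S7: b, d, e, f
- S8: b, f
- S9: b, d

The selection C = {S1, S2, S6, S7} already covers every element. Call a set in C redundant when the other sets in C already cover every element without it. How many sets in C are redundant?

2

Drop S1: g uncovered — not redundant.
Drop S2: the rest still cover every element — redundant.
Drop S6: the rest still cover every element — redundant.
Drop S7: b uncovered — not redundant.
2 redundant: S2, S6.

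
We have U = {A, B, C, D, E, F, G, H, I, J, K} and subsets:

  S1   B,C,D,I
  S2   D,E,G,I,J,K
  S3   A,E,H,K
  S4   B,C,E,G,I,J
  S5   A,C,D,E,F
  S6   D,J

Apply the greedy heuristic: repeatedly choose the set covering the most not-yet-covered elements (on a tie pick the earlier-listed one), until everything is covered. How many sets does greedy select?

Pick 1: S2 covers 6 new elements (D, E, G, I, J, K).
Pick 2: S5 covers 3 new elements (A, C, F).
Pick 3: S1 covers 1 new elements (B).
Pick 4: S3 covers 1 new elements (H).
Greedy uses 4 sets. (The true minimum is 3.)

4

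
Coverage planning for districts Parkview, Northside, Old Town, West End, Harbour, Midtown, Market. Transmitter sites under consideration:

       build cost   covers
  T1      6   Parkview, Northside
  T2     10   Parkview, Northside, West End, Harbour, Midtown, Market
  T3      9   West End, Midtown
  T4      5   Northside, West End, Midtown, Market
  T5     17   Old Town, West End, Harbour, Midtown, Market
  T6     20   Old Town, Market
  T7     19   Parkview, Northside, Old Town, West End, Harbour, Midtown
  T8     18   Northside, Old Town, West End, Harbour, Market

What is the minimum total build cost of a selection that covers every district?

T1, T5 cover every district at build cost 6 + 17 = 23.
Any cover uses at least 2 transmitter sites; among all covering selections none totals below 23.

23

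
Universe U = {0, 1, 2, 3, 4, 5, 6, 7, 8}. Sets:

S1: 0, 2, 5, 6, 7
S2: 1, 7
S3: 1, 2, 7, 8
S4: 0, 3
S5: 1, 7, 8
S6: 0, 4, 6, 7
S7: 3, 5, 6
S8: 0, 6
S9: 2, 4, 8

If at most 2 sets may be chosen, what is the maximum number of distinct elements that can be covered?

7

Choosing S1, S3 covers {0, 1, 2, 5, 6, 7, 8} — 7 elements.
No choice of 2 sets does better; here 3, 4 are left uncovered.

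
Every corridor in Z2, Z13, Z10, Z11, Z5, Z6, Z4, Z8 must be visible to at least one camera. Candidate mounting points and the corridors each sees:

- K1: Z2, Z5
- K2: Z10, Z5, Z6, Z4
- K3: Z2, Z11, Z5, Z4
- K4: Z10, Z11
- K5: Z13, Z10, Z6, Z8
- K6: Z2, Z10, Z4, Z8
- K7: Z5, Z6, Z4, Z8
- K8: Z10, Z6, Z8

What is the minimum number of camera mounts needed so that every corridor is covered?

2

K3, K5 together cover {Z2, Z13, Z10, Z11, Z5, Z6, Z4, Z8} — every corridor.
No single camera mount contains all 8 corridors, so 2 is optimal.
Greedy (largest uncovered first) would take K2, K3, K5 — 3 camera mounts — but 2 suffice.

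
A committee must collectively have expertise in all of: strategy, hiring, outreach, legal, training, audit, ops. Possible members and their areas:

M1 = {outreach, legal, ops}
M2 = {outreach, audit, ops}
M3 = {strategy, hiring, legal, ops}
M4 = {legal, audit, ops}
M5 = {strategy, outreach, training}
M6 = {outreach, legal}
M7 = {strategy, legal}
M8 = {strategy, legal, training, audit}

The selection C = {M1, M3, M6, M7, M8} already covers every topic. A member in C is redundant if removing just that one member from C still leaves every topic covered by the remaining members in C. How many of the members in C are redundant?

Drop M1: the rest still cover every topic — redundant.
Drop M3: hiring uncovered — not redundant.
Drop M6: the rest still cover every topic — redundant.
Drop M7: the rest still cover every topic — redundant.
Drop M8: training, audit uncovered — not redundant.
3 redundant: M1, M6, M7.

3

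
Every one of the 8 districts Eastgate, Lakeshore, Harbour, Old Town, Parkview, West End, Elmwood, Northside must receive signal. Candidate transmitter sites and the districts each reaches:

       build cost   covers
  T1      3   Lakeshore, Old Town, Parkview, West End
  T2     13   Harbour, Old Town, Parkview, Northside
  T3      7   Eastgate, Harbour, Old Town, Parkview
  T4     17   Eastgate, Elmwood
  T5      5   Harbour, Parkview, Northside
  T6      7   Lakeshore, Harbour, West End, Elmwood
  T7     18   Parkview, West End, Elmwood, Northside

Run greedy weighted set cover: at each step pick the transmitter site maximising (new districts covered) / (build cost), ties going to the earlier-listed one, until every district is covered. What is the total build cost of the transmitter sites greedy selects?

22

Pick 1: T1 adds 4 new (Lakeshore, Old Town, Parkview, West End) at build cost 3 (ratio 4/3).
Pick 2: T5 adds 2 new (Harbour, Northside) at build cost 5 (ratio 2/5).
Pick 3: T3 adds 1 new (Eastgate) at build cost 7 (ratio 1/7).
Pick 4: T6 adds 1 new (Elmwood) at build cost 7 (ratio 1/7).
Greedy total build cost: 3 + 5 + 7 + 7 = 22. (The true optimum is 19, so greedy overshoots here.)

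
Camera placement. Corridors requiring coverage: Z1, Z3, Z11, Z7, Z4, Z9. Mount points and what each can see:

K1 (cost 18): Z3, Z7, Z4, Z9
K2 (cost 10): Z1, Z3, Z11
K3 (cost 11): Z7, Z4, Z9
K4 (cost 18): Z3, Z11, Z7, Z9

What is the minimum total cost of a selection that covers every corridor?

K2, K3 cover every corridor at cost 10 + 11 = 21.
Any cover uses at least 2 camera mounts; among all covering selections none totals below 21.

21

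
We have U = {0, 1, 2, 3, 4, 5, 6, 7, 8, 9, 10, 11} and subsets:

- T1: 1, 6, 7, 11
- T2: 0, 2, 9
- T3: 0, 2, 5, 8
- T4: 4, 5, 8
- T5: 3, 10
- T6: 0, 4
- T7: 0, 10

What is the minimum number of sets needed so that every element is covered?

T1, T2, T4, T5 together cover {0, 1, 2, 3, 4, 5, 6, 7, 8, 9, 10, 11} — every element.
No 3 of the 7 sets cover everything (all 35 triples fall short), so 4 is minimum.

4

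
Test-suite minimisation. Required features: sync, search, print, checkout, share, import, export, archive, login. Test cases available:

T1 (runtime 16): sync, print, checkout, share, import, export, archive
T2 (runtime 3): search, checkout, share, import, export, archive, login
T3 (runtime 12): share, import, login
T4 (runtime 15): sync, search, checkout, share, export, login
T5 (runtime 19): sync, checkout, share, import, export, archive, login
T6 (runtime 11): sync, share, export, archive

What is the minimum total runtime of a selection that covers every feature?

19

T1, T2 cover every feature at runtime 16 + 3 = 19.
Any cover uses at least 2 test cases; among all covering selections none totals below 19.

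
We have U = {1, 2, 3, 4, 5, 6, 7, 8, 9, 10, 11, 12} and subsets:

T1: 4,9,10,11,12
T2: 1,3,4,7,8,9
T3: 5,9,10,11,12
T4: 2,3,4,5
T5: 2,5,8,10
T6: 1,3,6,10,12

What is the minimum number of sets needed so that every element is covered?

T1, T2, T4, T6 together cover {1, 2, 3, 4, 5, 6, 7, 8, 9, 10, 11, 12} — every element.
No 3 of the 6 sets cover everything (all 20 triples fall short), so 4 is minimum.

4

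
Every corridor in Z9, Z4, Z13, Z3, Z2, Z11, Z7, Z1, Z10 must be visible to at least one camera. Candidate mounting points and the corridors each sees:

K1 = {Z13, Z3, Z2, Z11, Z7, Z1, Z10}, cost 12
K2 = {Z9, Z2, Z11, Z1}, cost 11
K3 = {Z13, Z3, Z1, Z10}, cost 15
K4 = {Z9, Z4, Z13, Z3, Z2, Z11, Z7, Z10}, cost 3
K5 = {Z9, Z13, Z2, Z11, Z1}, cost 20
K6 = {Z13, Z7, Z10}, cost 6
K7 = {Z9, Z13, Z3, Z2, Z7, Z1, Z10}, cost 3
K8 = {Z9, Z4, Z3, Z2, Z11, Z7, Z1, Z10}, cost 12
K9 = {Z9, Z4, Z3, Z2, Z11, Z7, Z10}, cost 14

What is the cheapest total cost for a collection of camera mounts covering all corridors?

6

K4, K7 cover every corridor at cost 3 + 3 = 6.
Any cover uses at least 2 camera mounts; among all covering selections none totals below 6.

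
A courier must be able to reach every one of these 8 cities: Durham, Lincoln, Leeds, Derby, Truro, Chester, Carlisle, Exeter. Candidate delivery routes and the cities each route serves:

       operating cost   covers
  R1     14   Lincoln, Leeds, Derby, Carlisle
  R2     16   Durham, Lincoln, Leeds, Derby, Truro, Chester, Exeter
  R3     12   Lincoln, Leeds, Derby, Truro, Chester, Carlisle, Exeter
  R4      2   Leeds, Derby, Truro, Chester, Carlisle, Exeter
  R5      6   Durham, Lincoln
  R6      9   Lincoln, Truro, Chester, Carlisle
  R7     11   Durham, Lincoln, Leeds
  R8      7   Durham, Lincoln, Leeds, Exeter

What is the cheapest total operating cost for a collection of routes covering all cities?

R4, R5 cover every city at operating cost 2 + 6 = 8.
Any cover uses at least 2 routes; among all covering selections none totals below 8.

8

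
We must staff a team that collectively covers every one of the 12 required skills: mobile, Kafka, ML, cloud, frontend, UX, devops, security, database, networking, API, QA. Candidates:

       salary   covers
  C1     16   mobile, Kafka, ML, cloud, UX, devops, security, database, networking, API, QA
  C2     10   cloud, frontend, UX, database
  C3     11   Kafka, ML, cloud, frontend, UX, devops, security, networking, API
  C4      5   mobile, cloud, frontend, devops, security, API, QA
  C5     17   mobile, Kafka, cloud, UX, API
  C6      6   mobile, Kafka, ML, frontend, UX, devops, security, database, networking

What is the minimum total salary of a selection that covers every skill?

11

C4, C6 cover every skill at salary 5 + 6 = 11.
Any cover uses at least 2 candidates; among all covering selections none totals below 11.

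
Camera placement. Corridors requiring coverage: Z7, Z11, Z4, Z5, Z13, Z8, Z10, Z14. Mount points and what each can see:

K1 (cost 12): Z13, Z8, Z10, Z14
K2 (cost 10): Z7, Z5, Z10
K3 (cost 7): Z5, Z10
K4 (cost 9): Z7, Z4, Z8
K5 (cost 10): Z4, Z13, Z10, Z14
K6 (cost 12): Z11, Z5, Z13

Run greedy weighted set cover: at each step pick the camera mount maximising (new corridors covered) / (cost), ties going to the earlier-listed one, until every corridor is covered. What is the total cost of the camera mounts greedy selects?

Pick 1: K5 adds 4 new (Z4, Z13, Z10, Z14) at cost 10 (ratio 4/10).
Pick 2: K4 adds 2 new (Z7, Z8) at cost 9 (ratio 2/9).
Pick 3: K6 adds 2 new (Z11, Z5) at cost 12 (ratio 2/12).
Greedy total cost: 10 + 9 + 12 = 31.

31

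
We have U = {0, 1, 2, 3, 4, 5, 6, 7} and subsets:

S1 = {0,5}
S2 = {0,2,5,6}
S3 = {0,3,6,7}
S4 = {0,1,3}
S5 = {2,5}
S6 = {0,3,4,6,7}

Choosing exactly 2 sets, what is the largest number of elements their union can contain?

Choosing S2, S6 covers {0, 2, 3, 4, 5, 6, 7} — 7 elements.
No choice of 2 sets does better; here 1 is left uncovered.

7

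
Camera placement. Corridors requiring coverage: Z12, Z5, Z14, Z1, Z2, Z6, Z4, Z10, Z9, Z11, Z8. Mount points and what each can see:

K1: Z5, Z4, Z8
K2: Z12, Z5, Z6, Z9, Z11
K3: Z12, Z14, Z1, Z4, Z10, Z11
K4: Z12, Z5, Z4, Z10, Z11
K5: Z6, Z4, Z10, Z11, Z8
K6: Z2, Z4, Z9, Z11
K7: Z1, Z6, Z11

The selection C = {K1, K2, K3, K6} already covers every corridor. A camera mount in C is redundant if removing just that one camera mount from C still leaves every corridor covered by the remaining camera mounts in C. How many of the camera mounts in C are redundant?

0

Drop K1: Z8 uncovered — not redundant.
Drop K2: Z6 uncovered — not redundant.
Drop K3: Z14, Z1, Z10 uncovered — not redundant.
Drop K6: Z2 uncovered — not redundant.
None of the camera mounts in C is redundant.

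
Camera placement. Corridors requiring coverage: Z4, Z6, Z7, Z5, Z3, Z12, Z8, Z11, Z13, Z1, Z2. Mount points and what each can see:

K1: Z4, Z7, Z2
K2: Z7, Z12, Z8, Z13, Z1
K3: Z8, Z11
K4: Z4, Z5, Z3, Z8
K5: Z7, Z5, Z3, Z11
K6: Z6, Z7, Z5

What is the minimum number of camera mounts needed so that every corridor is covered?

4

K1, K2, K5, K6 together cover {Z4, Z6, Z7, Z5, Z3, Z12, Z8, Z11, Z13, Z1, Z2} — every corridor.
No 3 of the 6 camera mounts cover everything (all 20 triples fall short), so 4 is minimum.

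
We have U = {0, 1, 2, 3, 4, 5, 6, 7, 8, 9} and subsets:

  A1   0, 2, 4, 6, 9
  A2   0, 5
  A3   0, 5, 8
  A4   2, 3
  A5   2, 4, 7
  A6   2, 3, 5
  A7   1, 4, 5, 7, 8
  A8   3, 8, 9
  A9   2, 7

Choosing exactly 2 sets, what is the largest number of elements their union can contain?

9

Choosing A1, A7 covers {0, 1, 2, 4, 5, 6, 7, 8, 9} — 9 elements.
No choice of 2 sets does better; here 3 is left uncovered.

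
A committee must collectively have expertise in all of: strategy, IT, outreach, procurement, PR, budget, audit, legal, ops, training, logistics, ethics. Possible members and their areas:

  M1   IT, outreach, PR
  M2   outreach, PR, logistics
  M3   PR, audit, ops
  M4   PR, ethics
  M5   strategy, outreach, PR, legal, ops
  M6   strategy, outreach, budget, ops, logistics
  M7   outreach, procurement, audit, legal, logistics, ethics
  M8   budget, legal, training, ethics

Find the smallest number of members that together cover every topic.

4

M1, M5, M7, M8 together cover {strategy, IT, outreach, procurement, PR, budget, audit, legal, ops, training, logistics, ethics} — every topic.
No 3 of the 8 members cover everything (all 56 triples fall short), so 4 is minimum.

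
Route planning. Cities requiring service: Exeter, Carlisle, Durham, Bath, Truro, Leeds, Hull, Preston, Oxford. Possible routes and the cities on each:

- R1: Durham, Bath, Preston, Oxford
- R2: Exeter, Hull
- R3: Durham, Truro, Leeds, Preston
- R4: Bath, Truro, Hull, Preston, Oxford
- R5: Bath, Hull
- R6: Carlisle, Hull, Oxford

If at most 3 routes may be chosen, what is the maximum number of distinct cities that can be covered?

8

Choosing R1, R2, R3 covers {Exeter, Durham, Bath, Truro, Leeds, Hull, Preston, Oxford} — 8 cities.
No choice of 3 routes does better; here Carlisle is left uncovered.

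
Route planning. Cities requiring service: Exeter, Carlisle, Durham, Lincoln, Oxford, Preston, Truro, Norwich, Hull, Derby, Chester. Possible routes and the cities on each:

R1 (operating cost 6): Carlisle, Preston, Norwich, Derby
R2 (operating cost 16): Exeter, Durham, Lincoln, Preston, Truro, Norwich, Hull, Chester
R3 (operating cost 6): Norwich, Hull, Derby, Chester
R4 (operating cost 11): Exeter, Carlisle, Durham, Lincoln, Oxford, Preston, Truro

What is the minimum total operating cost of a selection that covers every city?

R3, R4 cover every city at operating cost 6 + 11 = 17.
Any cover uses at least 2 routes; among all covering selections none totals below 17.
Greedy by coverage-per-operating cost would pick R1, R4, R3 for 23 — worse than the optimum 17.

17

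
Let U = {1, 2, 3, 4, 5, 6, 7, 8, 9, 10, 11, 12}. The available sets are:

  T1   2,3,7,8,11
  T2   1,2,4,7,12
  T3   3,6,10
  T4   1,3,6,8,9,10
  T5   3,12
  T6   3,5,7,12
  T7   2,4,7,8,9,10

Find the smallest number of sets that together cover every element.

T1, T2, T4, T6 together cover {1, 2, 3, 4, 5, 6, 7, 8, 9, 10, 11, 12} — every element.
No 3 of the 7 sets cover everything (all 35 triples fall short), so 4 is minimum.

4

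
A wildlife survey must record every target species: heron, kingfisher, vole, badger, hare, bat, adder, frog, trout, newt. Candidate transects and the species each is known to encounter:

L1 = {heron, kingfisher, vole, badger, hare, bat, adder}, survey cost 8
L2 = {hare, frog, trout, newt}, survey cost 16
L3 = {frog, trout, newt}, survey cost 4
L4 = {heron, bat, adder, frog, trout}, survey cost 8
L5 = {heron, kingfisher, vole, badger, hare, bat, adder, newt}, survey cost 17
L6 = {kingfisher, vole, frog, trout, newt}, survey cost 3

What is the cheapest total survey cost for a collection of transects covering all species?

L1, L6 cover every species at survey cost 8 + 3 = 11.
Any cover uses at least 2 transects; among all covering selections none totals below 11.

11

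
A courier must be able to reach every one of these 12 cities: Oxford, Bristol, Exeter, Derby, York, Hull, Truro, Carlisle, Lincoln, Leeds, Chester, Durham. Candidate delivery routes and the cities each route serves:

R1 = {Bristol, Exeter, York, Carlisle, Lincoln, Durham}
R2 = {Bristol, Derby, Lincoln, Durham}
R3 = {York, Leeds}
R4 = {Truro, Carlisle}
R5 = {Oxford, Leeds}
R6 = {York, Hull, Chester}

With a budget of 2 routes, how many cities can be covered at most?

8

Choosing R1, R5 covers {Oxford, Bristol, Exeter, York, Carlisle, Lincoln, Leeds, Durham} — 8 cities.
No choice of 2 routes does better; here Derby, Hull, Truro, Chester are left uncovered.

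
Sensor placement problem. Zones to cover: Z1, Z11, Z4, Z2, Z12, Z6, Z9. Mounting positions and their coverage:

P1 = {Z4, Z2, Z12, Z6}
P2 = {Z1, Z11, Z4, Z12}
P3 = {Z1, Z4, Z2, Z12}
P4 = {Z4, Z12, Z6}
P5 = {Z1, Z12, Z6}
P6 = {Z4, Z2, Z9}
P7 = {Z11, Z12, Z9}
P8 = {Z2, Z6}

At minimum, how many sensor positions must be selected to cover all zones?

P1, P2, P6 together cover {Z1, Z11, Z4, Z2, Z12, Z6, Z9} — every zone.
No 2 of the 8 sensor positions cover everything (all 28 pairs fall short), so 3 is minimum.

3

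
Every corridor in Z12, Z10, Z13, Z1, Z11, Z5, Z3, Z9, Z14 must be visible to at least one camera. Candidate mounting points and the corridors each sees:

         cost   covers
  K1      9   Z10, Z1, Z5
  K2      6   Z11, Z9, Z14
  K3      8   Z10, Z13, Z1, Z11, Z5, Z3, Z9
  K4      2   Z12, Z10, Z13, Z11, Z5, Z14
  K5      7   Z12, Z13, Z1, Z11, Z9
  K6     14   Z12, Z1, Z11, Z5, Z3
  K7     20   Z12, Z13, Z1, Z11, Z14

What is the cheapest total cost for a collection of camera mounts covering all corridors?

10

K3, K4 cover every corridor at cost 8 + 2 = 10.
Any cover uses at least 2 camera mounts; among all covering selections none totals below 10.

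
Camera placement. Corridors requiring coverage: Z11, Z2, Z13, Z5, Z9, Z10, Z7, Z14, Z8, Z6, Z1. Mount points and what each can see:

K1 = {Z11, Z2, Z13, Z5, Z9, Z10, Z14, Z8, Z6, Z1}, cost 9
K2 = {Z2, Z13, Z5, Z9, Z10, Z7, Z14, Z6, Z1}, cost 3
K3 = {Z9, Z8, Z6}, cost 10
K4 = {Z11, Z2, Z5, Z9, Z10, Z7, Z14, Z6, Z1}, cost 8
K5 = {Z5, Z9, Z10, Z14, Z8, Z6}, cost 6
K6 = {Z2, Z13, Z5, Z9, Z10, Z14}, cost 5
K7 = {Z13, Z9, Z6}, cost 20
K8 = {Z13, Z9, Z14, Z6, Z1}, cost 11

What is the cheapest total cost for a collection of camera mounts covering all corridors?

K1, K2 cover every corridor at cost 9 + 3 = 12.
Any cover uses at least 2 camera mounts; among all covering selections none totals below 12.

12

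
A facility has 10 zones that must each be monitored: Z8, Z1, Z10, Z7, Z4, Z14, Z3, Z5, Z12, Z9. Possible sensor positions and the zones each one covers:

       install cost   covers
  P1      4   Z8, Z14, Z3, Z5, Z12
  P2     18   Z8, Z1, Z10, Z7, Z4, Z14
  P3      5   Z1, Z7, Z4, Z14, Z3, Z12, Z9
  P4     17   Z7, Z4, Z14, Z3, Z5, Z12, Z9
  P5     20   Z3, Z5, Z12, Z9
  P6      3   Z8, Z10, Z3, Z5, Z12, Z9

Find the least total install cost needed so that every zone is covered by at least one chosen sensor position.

8

P3, P6 cover every zone at install cost 5 + 3 = 8.
Any cover uses at least 2 sensor positions; among all covering selections none totals below 8.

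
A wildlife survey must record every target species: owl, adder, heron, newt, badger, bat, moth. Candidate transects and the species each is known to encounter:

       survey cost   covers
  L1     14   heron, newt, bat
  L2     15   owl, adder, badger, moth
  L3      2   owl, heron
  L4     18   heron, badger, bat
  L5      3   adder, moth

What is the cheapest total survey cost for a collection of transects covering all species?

L1, L2 cover every species at survey cost 14 + 15 = 29.
Any cover uses at least 2 transects; among all covering selections none totals below 29.
Greedy by coverage-per-survey cost would pick L3, L5, L1, L2 for 34 — worse than the optimum 29.

29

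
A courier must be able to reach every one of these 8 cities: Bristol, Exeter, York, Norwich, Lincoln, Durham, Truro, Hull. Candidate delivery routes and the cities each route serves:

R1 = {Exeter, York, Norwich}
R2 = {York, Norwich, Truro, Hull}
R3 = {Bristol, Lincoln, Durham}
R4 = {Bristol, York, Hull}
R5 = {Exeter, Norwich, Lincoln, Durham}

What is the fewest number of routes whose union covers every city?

3

R1, R2, R3 together cover {Bristol, Exeter, York, Norwich, Lincoln, Durham, Truro, Hull} — every city.
No 2 of the 5 routes cover everything (all 10 pairs fall short), so 3 is minimum.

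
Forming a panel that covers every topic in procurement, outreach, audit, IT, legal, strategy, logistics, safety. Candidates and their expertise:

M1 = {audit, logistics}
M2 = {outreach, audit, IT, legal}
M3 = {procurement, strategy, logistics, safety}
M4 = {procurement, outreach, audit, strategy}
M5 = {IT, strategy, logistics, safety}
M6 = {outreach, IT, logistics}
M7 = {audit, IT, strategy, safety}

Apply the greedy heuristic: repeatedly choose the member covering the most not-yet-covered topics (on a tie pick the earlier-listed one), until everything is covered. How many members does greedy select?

Pick 1: M2 covers 4 new topics (outreach, audit, IT, legal).
Pick 2: M3 covers 4 new topics (procurement, strategy, logistics, safety).
Greedy uses 2 members.

2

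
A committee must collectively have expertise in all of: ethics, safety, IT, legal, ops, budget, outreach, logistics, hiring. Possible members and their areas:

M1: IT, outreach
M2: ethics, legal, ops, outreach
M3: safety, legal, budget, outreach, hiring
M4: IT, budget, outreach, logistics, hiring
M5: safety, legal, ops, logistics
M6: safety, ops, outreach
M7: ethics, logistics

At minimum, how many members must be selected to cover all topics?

3

M2, M3, M4 together cover {ethics, safety, IT, legal, ops, budget, outreach, logistics, hiring} — every topic.
No 2 of the 7 members cover everything (all 21 pairs fall short), so 3 is minimum.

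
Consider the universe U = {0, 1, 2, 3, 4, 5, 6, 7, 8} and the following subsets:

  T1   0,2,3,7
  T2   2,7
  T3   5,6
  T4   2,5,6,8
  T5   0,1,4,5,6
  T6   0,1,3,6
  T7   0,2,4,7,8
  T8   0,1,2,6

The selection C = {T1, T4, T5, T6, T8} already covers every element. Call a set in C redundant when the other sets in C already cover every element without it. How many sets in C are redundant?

Drop T1: 7 uncovered — not redundant.
Drop T4: 8 uncovered — not redundant.
Drop T5: 4 uncovered — not redundant.
Drop T6: the rest still cover every element — redundant.
Drop T8: the rest still cover every element — redundant.
2 redundant: T6, T8.

2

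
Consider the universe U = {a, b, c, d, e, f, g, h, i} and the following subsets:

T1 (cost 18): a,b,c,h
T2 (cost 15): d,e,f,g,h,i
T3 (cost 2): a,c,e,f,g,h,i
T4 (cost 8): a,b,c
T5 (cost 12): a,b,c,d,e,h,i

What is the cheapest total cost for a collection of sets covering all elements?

14

T3, T5 cover every element at cost 2 + 12 = 14.
Any cover uses at least 2 sets; among all covering selections none totals below 14.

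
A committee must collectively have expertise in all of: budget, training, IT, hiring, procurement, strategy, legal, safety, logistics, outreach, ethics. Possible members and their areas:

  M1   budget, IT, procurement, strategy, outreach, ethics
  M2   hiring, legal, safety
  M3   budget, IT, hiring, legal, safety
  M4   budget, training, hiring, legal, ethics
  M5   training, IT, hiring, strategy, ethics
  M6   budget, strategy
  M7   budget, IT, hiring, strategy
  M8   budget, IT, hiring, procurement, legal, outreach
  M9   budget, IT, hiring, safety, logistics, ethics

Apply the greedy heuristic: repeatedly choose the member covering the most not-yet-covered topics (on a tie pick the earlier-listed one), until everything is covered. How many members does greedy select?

4

Pick 1: M1 covers 6 new topics (budget, IT, procurement, strategy, outreach, ethics).
Pick 2: M2 covers 3 new topics (hiring, legal, safety).
Pick 3: M4 covers 1 new topics (training).
Pick 4: M9 covers 1 new topics (logistics).
Greedy uses 4 members. (The true minimum is 3.)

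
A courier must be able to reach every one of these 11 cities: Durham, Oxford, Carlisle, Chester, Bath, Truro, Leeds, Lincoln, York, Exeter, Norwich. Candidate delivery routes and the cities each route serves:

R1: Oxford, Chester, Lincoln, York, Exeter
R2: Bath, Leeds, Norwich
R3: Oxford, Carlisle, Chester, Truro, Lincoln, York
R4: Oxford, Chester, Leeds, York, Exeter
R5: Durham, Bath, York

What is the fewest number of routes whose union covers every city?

R1, R2, R3, R5 together cover {Durham, Oxford, Carlisle, Chester, Bath, Truro, Leeds, Lincoln, York, Exeter, Norwich} — every city.
No 3 of the 5 routes cover everything (all 10 triples fall short), so 4 is minimum.

4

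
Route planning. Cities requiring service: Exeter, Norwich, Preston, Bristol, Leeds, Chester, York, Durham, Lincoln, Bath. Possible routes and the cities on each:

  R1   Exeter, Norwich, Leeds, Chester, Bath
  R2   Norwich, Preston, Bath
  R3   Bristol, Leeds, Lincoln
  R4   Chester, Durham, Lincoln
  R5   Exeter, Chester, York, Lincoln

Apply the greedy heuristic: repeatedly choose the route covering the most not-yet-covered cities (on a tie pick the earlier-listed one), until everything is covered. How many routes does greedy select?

5

Pick 1: R1 covers 5 new cities (Exeter, Norwich, Leeds, Chester, Bath).
Pick 2: R3 covers 2 new cities (Bristol, Lincoln).
Pick 3: R2 covers 1 new cities (Preston).
Pick 4: R4 covers 1 new cities (Durham).
Pick 5: R5 covers 1 new cities (York).
Greedy uses 5 routes. (The true minimum is 4.)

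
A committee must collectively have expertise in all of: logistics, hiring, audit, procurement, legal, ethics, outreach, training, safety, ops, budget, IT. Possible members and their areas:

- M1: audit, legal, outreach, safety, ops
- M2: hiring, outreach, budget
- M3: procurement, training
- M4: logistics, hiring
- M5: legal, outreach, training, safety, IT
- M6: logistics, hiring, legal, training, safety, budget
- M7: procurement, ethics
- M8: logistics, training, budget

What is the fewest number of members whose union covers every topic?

4

M1, M5, M6, M7 together cover {logistics, hiring, audit, procurement, legal, ethics, outreach, training, safety, ops, budget, IT} — every topic.
No 3 of the 8 members cover everything (all 56 triples fall short), so 4 is minimum.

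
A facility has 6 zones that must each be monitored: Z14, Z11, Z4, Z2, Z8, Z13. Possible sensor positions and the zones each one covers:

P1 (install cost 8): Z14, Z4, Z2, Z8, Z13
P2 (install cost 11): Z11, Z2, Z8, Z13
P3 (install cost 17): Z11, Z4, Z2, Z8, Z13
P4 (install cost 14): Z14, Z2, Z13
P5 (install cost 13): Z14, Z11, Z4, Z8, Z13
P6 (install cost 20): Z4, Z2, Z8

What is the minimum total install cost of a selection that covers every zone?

P1, P2 cover every zone at install cost 8 + 11 = 19.
Any cover uses at least 2 sensor positions; among all covering selections none totals below 19.

19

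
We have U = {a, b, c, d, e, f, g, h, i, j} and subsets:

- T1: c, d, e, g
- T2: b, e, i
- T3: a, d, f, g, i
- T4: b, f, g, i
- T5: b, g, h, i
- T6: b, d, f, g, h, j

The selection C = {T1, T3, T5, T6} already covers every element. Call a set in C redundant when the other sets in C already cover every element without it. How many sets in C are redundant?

1

Drop T1: c, e uncovered — not redundant.
Drop T3: a uncovered — not redundant.
Drop T5: the rest still cover every element — redundant.
Drop T6: j uncovered — not redundant.
1 redundant: T5.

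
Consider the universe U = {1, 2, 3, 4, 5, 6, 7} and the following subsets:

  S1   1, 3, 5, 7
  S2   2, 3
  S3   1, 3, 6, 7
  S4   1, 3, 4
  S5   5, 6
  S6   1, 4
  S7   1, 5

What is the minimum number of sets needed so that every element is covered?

4

S1, S2, S3, S4 together cover {1, 2, 3, 4, 5, 6, 7} — every element.
No 3 of the 7 sets cover everything (all 35 triples fall short), so 4 is minimum.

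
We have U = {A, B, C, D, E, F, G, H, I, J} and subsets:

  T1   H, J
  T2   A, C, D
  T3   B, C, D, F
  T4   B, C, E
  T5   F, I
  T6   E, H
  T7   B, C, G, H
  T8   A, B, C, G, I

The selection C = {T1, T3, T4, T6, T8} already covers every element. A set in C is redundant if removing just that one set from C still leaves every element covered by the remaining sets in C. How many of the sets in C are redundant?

2

Drop T1: J uncovered — not redundant.
Drop T3: D, F uncovered — not redundant.
Drop T4: the rest still cover every element — redundant.
Drop T6: the rest still cover every element — redundant.
Drop T8: A, G, I uncovered — not redundant.
2 redundant: T4, T6.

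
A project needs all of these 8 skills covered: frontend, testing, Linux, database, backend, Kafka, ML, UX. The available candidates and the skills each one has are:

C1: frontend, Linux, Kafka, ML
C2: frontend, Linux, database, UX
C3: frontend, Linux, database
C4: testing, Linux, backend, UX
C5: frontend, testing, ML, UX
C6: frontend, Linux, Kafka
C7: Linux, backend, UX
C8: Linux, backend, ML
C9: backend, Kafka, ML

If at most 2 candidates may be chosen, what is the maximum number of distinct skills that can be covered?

Choosing C1, C4 covers {frontend, testing, Linux, backend, Kafka, ML, UX} — 7 skills.
No choice of 2 candidates does better; here database is left uncovered.

7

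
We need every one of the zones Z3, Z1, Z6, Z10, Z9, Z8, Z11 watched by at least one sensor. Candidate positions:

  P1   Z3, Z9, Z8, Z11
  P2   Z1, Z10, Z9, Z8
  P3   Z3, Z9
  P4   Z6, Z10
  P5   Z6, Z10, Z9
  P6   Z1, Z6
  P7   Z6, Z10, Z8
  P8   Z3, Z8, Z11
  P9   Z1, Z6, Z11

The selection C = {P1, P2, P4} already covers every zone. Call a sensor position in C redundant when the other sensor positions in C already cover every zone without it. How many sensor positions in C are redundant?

0

Drop P1: Z3, Z11 uncovered — not redundant.
Drop P2: Z1 uncovered — not redundant.
Drop P4: Z6 uncovered — not redundant.
None of the sensor positions in C is redundant.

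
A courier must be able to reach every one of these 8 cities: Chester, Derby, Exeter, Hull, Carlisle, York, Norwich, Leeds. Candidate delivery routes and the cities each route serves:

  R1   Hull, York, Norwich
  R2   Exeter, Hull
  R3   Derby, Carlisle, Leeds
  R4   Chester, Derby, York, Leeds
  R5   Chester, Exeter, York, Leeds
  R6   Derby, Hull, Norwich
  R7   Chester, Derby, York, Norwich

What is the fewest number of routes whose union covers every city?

R1, R3, R5 together cover {Chester, Derby, Exeter, Hull, Carlisle, York, Norwich, Leeds} — every city.
No 2 of the 7 routes cover everything (all 21 pairs fall short), so 3 is minimum.
Greedy (largest uncovered first) would take R4, R1, R2, R3 — 4 routes — but 3 suffice.

3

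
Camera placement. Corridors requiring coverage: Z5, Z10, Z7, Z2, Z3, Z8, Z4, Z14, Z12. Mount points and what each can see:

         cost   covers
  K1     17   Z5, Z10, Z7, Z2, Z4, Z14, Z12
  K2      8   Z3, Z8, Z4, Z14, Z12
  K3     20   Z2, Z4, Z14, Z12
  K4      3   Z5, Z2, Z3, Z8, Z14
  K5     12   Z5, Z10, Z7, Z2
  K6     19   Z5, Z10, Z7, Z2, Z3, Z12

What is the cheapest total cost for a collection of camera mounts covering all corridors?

K1, K4 cover every corridor at cost 17 + 3 = 20.
Any cover uses at least 2 camera mounts; among all covering selections none totals below 20.
Greedy by coverage-per-cost would pick K4, K2, K5 for 23 — worse than the optimum 20.

20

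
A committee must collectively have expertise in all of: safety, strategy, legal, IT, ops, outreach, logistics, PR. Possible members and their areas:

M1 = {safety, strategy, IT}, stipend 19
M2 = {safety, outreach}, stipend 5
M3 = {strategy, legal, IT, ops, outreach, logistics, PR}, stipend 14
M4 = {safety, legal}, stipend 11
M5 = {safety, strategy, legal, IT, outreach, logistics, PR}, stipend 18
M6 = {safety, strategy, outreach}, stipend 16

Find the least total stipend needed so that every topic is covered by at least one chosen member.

19

M2, M3 cover every topic at stipend 5 + 14 = 19.
Any cover uses at least 2 members; among all covering selections none totals below 19.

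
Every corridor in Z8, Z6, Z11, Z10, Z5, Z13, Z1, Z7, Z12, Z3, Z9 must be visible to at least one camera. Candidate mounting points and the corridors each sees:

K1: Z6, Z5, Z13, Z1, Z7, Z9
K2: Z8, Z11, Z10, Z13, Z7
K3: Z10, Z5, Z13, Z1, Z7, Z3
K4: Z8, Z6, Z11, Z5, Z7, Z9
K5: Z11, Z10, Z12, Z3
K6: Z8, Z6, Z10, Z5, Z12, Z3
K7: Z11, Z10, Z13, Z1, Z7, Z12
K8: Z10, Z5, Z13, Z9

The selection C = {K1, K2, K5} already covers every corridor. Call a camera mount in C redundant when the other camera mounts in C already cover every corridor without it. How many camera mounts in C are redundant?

Drop K1: Z6, Z5, Z1, Z9 uncovered — not redundant.
Drop K2: Z8 uncovered — not redundant.
Drop K5: Z12, Z3 uncovered — not redundant.
None of the camera mounts in C is redundant.

0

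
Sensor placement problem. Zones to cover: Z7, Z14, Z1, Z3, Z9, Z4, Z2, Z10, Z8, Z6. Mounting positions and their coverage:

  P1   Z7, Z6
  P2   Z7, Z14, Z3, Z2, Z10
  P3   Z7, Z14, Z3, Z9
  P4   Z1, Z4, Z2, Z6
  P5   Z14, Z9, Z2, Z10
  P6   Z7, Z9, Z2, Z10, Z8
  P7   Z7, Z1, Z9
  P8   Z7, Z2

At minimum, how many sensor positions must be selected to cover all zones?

3

P2, P4, P6 together cover {Z7, Z14, Z1, Z3, Z9, Z4, Z2, Z10, Z8, Z6} — every zone.
No 2 of the 8 sensor positions cover everything (all 28 pairs fall short), so 3 is minimum.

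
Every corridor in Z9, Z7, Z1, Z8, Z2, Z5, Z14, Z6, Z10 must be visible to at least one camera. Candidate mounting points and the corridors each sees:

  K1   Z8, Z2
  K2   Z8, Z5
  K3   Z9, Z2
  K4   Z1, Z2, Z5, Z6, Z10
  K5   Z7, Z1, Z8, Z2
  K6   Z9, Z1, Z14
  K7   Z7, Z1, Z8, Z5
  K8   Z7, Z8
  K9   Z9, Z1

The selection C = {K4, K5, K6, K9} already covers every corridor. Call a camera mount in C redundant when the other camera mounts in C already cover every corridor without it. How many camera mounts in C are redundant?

Drop K4: Z5, Z6, Z10 uncovered — not redundant.
Drop K5: Z7, Z8 uncovered — not redundant.
Drop K6: Z14 uncovered — not redundant.
Drop K9: the rest still cover every corridor — redundant.
1 redundant: K9.

1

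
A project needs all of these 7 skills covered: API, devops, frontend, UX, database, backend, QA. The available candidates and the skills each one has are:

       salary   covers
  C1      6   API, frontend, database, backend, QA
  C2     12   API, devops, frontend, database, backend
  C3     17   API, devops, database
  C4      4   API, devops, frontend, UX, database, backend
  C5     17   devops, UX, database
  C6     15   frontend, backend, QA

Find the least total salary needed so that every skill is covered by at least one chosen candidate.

10

C1, C4 cover every skill at salary 6 + 4 = 10.
Any cover uses at least 2 candidates; among all covering selections none totals below 10.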